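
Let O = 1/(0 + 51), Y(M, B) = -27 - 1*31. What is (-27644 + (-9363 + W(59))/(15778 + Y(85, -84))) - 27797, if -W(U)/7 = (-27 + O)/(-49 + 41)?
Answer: -44448637237/801720 ≈ -55442.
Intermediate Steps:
Y(M, B) = -58 (Y(M, B) = -27 - 31 = -58)
O = 1/51 ≈ 0.019608
W(U) = -1204/51 (W(U) = -7*(-27 + 1/51)/(-49 + 41) = -(-9632)/(51*(-8)) = -(-9632)*(-1)/(51*8) = -7*172/51 = -1204/51)
(-27644 + (-9363 + W(59))/(15778 + Y(85, -84))) - 27797 = (-27644 + (-9363 - 1204/51)/(15778 - 58)) - 27797 = (-27644 - 478717/51/15720) - 27797 = (-27644 - 478717/51*1/15720) - 27797 = (-27644 - 478717/801720) - 27797 = -22163226397/801720 - 27797 = -44448637237/801720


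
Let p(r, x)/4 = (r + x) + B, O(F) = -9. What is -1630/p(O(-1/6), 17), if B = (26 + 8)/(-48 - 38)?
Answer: -35045/654 ≈ -53.586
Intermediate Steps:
B = -17/43 (B = 34/(-86) = 34*(-1/86) = -17/43 ≈ -0.39535)
p(r, x) = -68/43 + 4*r + 4*x (p(r, x) = 4*((r + x) - 17/43) = 4*(-17/43 + r + x) = -68/43 + 4*r + 4*x)
-1630/p(O(-1/6), 17) = -1630/(-68/43 + 4*(-9) + 4*17) = -1630/(-68/43 - 36 + 68) = -1630/1308/43 = -1630*43/1308 = -35045/654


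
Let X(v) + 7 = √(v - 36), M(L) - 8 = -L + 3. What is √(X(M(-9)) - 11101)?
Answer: 2*√(-2777 + I) ≈ 0.018976 + 105.39*I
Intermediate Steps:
M(L) = 11 - L (M(L) = 8 + (-L + 3) = 8 + (3 - L) = 11 - L)
X(v) = -7 + √(-36 + v) (X(v) = -7 + √(v - 36) = -7 + √(-36 + v))
√(X(M(-9)) - 11101) = √((-7 + √(-36 + (11 - 1*(-9)))) - 11101) = √((-7 + √(-36 + (11 + 9))) - 11101) = √((-7 + √(-36 + 20)) - 11101) = √((-7 + √(-16)) - 11101) = √((-7 + 4*I) - 11101) = √(-11108 + 4*I)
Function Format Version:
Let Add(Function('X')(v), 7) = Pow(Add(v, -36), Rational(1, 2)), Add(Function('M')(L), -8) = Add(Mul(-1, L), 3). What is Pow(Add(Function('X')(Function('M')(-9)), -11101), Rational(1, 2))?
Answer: Mul(2, Pow(Add(-2777, I), Rational(1, 2))) ≈ Add(0.018976, Mul(105.39, I))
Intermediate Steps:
Function('M')(L) = Add(11, Mul(-1, L)) (Function('M')(L) = Add(8, Add(Mul(-1, L), 3)) = Add(8, Add(3, Mul(-1, L))) = Add(11, Mul(-1, L)))
Function('X')(v) = Add(-7, Pow(Add(-36, v), Rational(1, 2))) (Function('X')(v) = Add(-7, Pow(Add(v, -36), Rational(1, 2))) = Add(-7, Pow(Add(-36, v), Rational(1, 2))))
Pow(Add(Function('X')(Function('M')(-9)), -11101), Rational(1, 2)) = Pow(Add(Add(-7, Pow(Add(-36, Add(11, Mul(-1, -9))), Rational(1, 2))), -11101), Rational(1, 2)) = Pow(Add(Add(-7, Pow(Add(-36, Add(11, 9)), Rational(1, 2))), -11101), Rational(1, 2)) = Pow(Add(Add(-7, Pow(Add(-36, 20), Rational(1, 2))), -11101), Rational(1, 2)) = Pow(Add(Add(-7, Pow(-16, Rational(1, 2))), -11101), Rational(1, 2)) = Pow(Add(Add(-7, Mul(4, I)), -11101), Rational(1, 2)) = Pow(Add(-11108, Mul(4, I)), Rational(1, 2))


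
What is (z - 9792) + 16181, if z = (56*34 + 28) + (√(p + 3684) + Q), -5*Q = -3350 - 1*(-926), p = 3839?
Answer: 44029/5 + √7523 ≈ 8892.5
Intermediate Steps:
Q = 2424/5 (Q = -(-3350 - 1*(-926))/5 = -(-3350 + 926)/5 = -⅕*(-2424) = 2424/5 ≈ 484.80)
z = 12084/5 + √7523 (z = (56*34 + 28) + (√(3839 + 3684) + 2424/5) = (1904 + 28) + (√7523 + 2424/5) = 1932 + (2424/5 + √7523) = 12084/5 + √7523 ≈ 2503.5)
(z - 9792) + 16181 = ((12084/5 + √7523) - 9792) + 16181 = (-36876/5 + √7523) + 16181 = 44029/5 + √7523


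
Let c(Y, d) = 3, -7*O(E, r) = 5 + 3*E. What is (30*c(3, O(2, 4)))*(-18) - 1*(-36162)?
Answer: 34542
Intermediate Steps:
O(E, r) = -5/7 - 3*E/7 (O(E, r) = -(5 + 3*E)/7 = -5/7 - 3*E/7)
(30*c(3, O(2, 4)))*(-18) - 1*(-36162) = (30*3)*(-18) - 1*(-36162) = 90*(-18) + 36162 = -1620 + 36162 = 34542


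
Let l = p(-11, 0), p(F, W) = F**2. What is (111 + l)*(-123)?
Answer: -28536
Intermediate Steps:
l = 121 (l = (-11)**2 = 121)
(111 + l)*(-123) = (111 + 121)*(-123) = 232*(-123) = -28536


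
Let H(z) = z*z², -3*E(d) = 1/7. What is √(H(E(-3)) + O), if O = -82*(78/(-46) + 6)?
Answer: I*√36312336543/10143 ≈ 18.787*I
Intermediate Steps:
E(d) = -1/21 (E(d) = -⅓/7 = -⅓*⅐ = -1/21)
H(z) = z³
O = -8118/23 (O = -82*(78*(-1/46) + 6) = -82*(-39/23 + 6) = -82*99/23 = -8118/23 ≈ -352.96)
√(H(E(-3)) + O) = √((-1/21)³ - 8118/23) = √(-1/9261 - 8118/23) = √(-75180821/213003) = I*√36312336543/10143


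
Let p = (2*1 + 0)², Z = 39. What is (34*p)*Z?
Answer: 5304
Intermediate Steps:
p = 4 (p = (2 + 0)² = 2² = 4)
(34*p)*Z = (34*4)*39 = 136*39 = 5304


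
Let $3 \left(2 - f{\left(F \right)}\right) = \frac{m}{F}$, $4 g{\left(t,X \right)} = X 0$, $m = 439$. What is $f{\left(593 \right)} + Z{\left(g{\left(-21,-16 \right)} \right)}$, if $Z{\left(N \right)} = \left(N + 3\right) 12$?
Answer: $\frac{67163}{1779} \approx 37.753$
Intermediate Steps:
$g{\left(t,X \right)} = 0$ ($g{\left(t,X \right)} = \frac{X 0}{4} = \frac{1}{4} \cdot 0 = 0$)
$Z{\left(N \right)} = 36 + 12 N$ ($Z{\left(N \right)} = \left(3 + N\right) 12 = 36 + 12 N$)
$f{\left(F \right)} = 2 - \frac{439}{3 F}$ ($f{\left(F \right)} = 2 - \frac{439 \frac{1}{F}}{3} = 2 - \frac{439}{3 F}$)
$f{\left(593 \right)} + Z{\left(g{\left(-21,-16 \right)} \right)} = \left(2 - \frac{439}{3 \cdot 593}\right) + \left(36 + 12 \cdot 0\right) = \left(2 - \frac{439}{1779}\right) + \left(36 + 0\right) = \left(2 - \frac{439}{1779}\right) + 36 = \frac{3119}{1779} + 36 = \frac{67163}{1779}$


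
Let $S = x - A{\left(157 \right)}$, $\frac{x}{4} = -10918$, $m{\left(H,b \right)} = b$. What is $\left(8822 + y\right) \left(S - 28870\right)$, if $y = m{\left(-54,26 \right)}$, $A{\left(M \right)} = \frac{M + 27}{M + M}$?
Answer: $- \frac{100771517728}{157} \approx -6.4186 \cdot 10^{8}$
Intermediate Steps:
$A{\left(M \right)} = \frac{27 + M}{2 M}$
$y = 26$
$x = -43672$ ($x = 4 \left(-10918\right) = -43672$)
$S = - \frac{6856596}{157}$ ($S = -43672 - \frac{27 + 157}{2 \cdot 157} = -43672 - \frac{1}{2} \cdot \frac{1}{157} \cdot 184 = -43672 - \frac{92}{157} = - \frac{6856596}{157} \approx -43673.0$)
$\left(8822 + y\right) \left(S - 28870\right) = \left(8822 + 26\right) \left(- \frac{6856596}{157} - 28870\right) = 8848 \left(- \frac{11389186}{157}\right) = - \frac{100771517728}{157}$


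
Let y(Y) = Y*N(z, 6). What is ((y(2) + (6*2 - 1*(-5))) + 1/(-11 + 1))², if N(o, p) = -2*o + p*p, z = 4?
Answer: 531441/100 ≈ 5314.4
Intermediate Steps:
N(o, p) = p² - 2*o (N(o, p) = -2*o + p² = p² - 2*o)
y(Y) = 28*Y (y(Y) = Y*(6² - 2*4) = Y*(36 - 8) = Y*28 = 28*Y)
((y(2) + (6*2 - 1*(-5))) + 1/(-11 + 1))² = ((28*2 + (6*2 - 1*(-5))) + 1/(-11 + 1))² = ((56 + (12 + 5)) + 1/(-10))² = ((56 + 17) - ⅒)² = (73 - ⅒)² = (729/10)² = 531441/100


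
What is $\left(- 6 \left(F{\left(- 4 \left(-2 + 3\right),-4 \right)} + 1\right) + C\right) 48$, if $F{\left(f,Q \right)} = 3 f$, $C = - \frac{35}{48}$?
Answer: $3133$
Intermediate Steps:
$C = - \frac{35}{48}$ ($C = \left(-35\right) \frac{1}{48} = - \frac{35}{48} \approx -0.72917$)
$\left(- 6 \left(F{\left(- 4 \left(-2 + 3\right),-4 \right)} + 1\right) + C\right) 48 = \left(- 6 \left(3 \left(- 4 \left(-2 + 3\right)\right) + 1\right) - \frac{35}{48}\right) 48 = \left(- 6 \left(3 \left(\left(-4\right) 1\right) + 1\right) - \frac{35}{48}\right) 48 = \left(- 6 \left(3 \left(-4\right) + 1\right) - \frac{35}{48}\right) 48 = \left(- 6 \left(-12 + 1\right) - \frac{35}{48}\right) 48 = \left(\left(-6\right) \left(-11\right) - \frac{35}{48}\right) 48 = \left(66 - \frac{35}{48}\right) 48 = \frac{3133}{48} \cdot 48 = 3133$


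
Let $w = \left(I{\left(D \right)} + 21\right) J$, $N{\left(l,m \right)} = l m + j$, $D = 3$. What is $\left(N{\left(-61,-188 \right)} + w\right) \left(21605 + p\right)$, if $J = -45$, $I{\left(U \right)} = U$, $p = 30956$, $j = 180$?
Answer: $555464648$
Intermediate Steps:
$N{\left(l,m \right)} = 180 + l m$ ($N{\left(l,m \right)} = l m + 180 = 180 + l m$)
$w = -1080$ ($w = \left(3 + 21\right) \left(-45\right) = 24 \left(-45\right) = -1080$)
$\left(N{\left(-61,-188 \right)} + w\right) \left(21605 + p\right) = \left(\left(180 - -11468\right) - 1080\right) \left(21605 + 30956\right) = \left(\left(180 + 11468\right) - 1080\right) 52561 = \left(11648 - 1080\right) 52561 = 10568 \cdot 52561 = 555464648$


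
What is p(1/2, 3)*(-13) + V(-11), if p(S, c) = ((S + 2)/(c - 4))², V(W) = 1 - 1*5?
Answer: -341/4 ≈ -85.250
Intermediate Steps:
V(W) = -4 (V(W) = 1 - 5 = -4)
p(S, c) = (2 + S)²/(-4 + c)² (p(S, c) = ((2 + S)/(-4 + c))² = (2 + S)²/(-4 + c)²)
p(1/2, 3)*(-13) + V(-11) = ((2 + 1/2)²/(-4 + 3)²)*(-13) - 4 = ((2 + ½)²/(-1)²)*(-13) - 4 = (1*(5/2)²)*(-13) - 4 = (1*(25/4))*(-13) - 4 = (25/4)*(-13) - 4 = -325/4 - 4 = -341/4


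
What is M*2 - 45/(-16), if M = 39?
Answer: 1293/16 ≈ 80.813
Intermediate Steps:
M*2 - 45/(-16) = 39*2 - 45/(-16) = 78 - 45*(-1/16) = 78 + 45/16 = 1293/16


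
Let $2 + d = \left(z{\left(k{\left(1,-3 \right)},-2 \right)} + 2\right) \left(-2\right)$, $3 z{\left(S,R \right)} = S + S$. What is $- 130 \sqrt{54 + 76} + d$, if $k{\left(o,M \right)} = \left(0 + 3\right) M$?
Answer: $6 - 130 \sqrt{130} \approx -1476.2$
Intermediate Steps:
$k{\left(o,M \right)} = 3 M$
$z{\left(S,R \right)} = \frac{2 S}{3}$ ($z{\left(S,R \right)} = \frac{S + S}{3} = \frac{2 S}{3}$)
$d = 6$ ($d = -2 + \left(\frac{2 \cdot 3 \left(-3\right)}{3} + 2\right) \left(-2\right) = -2 + \left(\frac{2}{3} \left(-9\right) + 2\right) \left(-2\right) = -2 + \left(-6 + 2\right) \left(-2\right) = -2 - -8 = -2 + 8 = 6$)
$- 130 \sqrt{54 + 76} + d = - 130 \sqrt{54 + 76} + 6 = - 130 \sqrt{130} + 6 = 6 - 130 \sqrt{130}$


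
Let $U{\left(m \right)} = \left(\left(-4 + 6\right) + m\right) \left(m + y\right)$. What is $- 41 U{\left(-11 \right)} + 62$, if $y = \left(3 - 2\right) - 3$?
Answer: $-4735$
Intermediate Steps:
$y = -2$ ($y = 1 - 3 = -2$)
$U{\left(m \right)} = \left(-2 + m\right) \left(2 + m\right)$ ($U{\left(m \right)} = \left(\left(-4 + 6\right) + m\right) \left(m - 2\right) = \left(2 + m\right) \left(-2 + m\right) = \left(-2 + m\right) \left(2 + m\right)$)
$- 41 U{\left(-11 \right)} + 62 = - 41 \left(-4 + \left(-11\right)^{2}\right) + 62 = - 41 \left(-4 + 121\right) + 62 = \left(-41\right) 117 + 62 = -4797 + 62 = -4735$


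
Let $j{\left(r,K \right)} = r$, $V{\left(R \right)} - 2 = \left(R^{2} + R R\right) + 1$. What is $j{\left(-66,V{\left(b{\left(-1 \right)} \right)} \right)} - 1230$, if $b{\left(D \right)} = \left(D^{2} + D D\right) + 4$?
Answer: $-1296$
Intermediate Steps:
$b{\left(D \right)} = 4 + 2 D^{2}$ ($b{\left(D \right)} = \left(D^{2} + D^{2}\right) + 4 = 2 D^{2} + 4 = 4 + 2 D^{2}$)
$V{\left(R \right)} = 3 + 2 R^{2}$ ($V{\left(R \right)} = 2 + \left(\left(R^{2} + R R\right) + 1\right) = 2 + \left(\left(R^{2} + R^{2}\right) + 1\right) = 2 + \left(2 R^{2} + 1\right) = 2 + \left(1 + 2 R^{2}\right) = 3 + 2 R^{2}$)
$j{\left(-66,V{\left(b{\left(-1 \right)} \right)} \right)} - 1230 = -66 - 1230 = -1296$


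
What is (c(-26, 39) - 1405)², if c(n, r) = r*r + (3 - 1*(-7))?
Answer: 15876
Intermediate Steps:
c(n, r) = 10 + r² (c(n, r) = r² + (3 + 7) = r² + 10 = 10 + r²)
(c(-26, 39) - 1405)² = ((10 + 39²) - 1405)² = ((10 + 1521) - 1405)² = (1531 - 1405)² = 126² = 15876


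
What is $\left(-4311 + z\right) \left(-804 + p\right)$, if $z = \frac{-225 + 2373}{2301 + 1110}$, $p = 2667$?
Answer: $- \frac{3043453311}{379} \approx -8.0302 \cdot 10^{6}$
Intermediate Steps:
$z = \frac{716}{1137}$ ($z = \frac{2148}{3411} = 2148 \cdot \frac{1}{3411} = \frac{716}{1137} \approx 0.62973$)
$\left(-4311 + z\right) \left(-804 + p\right) = \left(-4311 + \frac{716}{1137}\right) \left(-804 + 2667\right) = \left(- \frac{4900891}{1137}\right) 1863 = - \frac{3043453311}{379}$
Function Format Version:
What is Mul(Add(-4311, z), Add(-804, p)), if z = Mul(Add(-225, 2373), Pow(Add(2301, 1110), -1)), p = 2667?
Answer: Rational(-3043453311, 379) ≈ -8.0302e+6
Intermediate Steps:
z = Rational(716, 1137) (z = Mul(2148, Pow(3411, -1)) = Mul(2148, Rational(1, 3411)) = Rational(716, 1137) ≈ 0.62973)
Mul(Add(-4311, z), Add(-804, p)) = Mul(Add(-4311, Rational(716, 1137)), Add(-804, 2667)) = Mul(Rational(-4900891, 1137), 1863) = Rational(-3043453311, 379)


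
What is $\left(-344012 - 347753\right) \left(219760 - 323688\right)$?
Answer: $71893752920$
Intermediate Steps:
$\left(-344012 - 347753\right) \left(219760 - 323688\right) = \left(-691765\right) \left(-103928\right) = 71893752920$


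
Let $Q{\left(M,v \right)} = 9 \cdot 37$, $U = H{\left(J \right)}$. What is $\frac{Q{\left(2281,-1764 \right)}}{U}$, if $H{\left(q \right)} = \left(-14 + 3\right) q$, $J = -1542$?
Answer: $\frac{111}{5654} \approx 0.019632$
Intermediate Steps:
$H{\left(q \right)} = - 11 q$
$U = 16962$ ($U = \left(-11\right) \left(-1542\right) = 16962$)
$Q{\left(M,v \right)} = 333$
$\frac{Q{\left(2281,-1764 \right)}}{U} = \frac{333}{16962} = 333 \cdot \frac{1}{16962} = \frac{111}{5654}$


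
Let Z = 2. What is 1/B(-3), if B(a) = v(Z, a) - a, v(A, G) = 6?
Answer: ⅑ ≈ 0.11111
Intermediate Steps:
B(a) = 6 - a
1/B(-3) = 1/(6 - 1*(-3)) = 1/(6 + 3) = 1/9 = ⅑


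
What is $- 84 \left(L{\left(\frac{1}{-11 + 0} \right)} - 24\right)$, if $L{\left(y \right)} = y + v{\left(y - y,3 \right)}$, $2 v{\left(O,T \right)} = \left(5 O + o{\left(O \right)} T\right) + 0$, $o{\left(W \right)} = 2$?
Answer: $\frac{19488}{11} \approx 1771.6$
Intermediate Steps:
$v{\left(O,T \right)} = T + \frac{5 O}{2}$ ($v{\left(O,T \right)} = \frac{\left(5 O + 2 T\right) + 0}{2} = \frac{\left(2 T + 5 O\right) + 0}{2} = \frac{2 T + 5 O}{2} = T + \frac{5 O}{2}$)
$L{\left(y \right)} = 3 + y$ ($L{\left(y \right)} = y + \left(3 + \frac{5 \left(y - y\right)}{2}\right) = y + \left(3 + \frac{5}{2} \cdot 0\right) = y + \left(3 + 0\right) = y + 3 = 3 + y$)
$- 84 \left(L{\left(\frac{1}{-11 + 0} \right)} - 24\right) = - 84 \left(\left(3 + \frac{1}{-11 + 0}\right) - 24\right) = - 84 \left(\left(3 + \frac{1}{-11}\right) - 24\right) = - 84 \left(\left(3 - \frac{1}{11}\right) - 24\right) = - 84 \left(\frac{32}{11} - 24\right) = \left(-84\right) \left(- \frac{232}{11}\right) = \frac{19488}{11}$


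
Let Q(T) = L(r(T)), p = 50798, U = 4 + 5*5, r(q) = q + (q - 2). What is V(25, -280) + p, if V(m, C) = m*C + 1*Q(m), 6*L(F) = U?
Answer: 262817/6 ≈ 43803.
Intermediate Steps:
r(q) = -2 + 2*q (r(q) = q + (-2 + q) = -2 + 2*q)
U = 29 (U = 4 + 25 = 29)
L(F) = 29/6 (L(F) = (1/6)*29 = 29/6)
Q(T) = 29/6
V(m, C) = 29/6 + C*m (V(m, C) = m*C + 1*(29/6) = C*m + 29/6 = 29/6 + C*m)
V(25, -280) + p = (29/6 - 280*25) + 50798 = (29/6 - 7000) + 50798 = -41971/6 + 50798 = 262817/6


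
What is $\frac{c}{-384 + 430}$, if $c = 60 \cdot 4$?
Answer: $\frac{120}{23} \approx 5.2174$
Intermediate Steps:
$c = 240$
$\frac{c}{-384 + 430} = \frac{240}{-384 + 430} = \frac{240}{46} = 240 \cdot \frac{1}{46} = \frac{120}{23}$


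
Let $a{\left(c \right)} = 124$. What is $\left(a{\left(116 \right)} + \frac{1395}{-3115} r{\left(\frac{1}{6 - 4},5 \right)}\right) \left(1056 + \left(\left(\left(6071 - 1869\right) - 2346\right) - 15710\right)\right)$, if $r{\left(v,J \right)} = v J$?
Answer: $- \frac{979744491}{623} \approx -1.5726 \cdot 10^{6}$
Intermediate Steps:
$r{\left(v,J \right)} = J v$
$\left(a{\left(116 \right)} + \frac{1395}{-3115} r{\left(\frac{1}{6 - 4},5 \right)}\right) \left(1056 + \left(\left(\left(6071 - 1869\right) - 2346\right) - 15710\right)\right) = \left(124 + \frac{1395}{-3115} \frac{5}{6 - 4}\right) \left(1056 + \left(\left(\left(6071 - 1869\right) - 2346\right) - 15710\right)\right) = \left(124 + 1395 \left(- \frac{1}{3115}\right) \frac{5}{2}\right) \left(1056 + \left(\left(4202 - 2346\right) - 15710\right)\right) = \left(124 - \frac{279 \cdot 5 \cdot \frac{1}{2}}{623}\right) \left(1056 + \left(1856 - 15710\right)\right) = \left(124 - \frac{1395}{1246}\right) \left(1056 - 13854\right) = \left(124 - \frac{1395}{1246}\right) \left(-12798\right) = \frac{153109}{1246} \left(-12798\right) = - \frac{979744491}{623}$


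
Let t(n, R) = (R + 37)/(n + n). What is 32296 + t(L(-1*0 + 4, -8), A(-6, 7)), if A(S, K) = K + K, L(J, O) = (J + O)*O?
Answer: 2066995/64 ≈ 32297.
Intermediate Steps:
L(J, O) = O*(J + O)
A(S, K) = 2*K
t(n, R) = (37 + R)/(2*n) (t(n, R) = (37 + R)/((2*n)) = (37 + R)*(1/(2*n)) = (37 + R)/(2*n))
32296 + t(L(-1*0 + 4, -8), A(-6, 7)) = 32296 + (37 + 2*7)/(2*((-8*((-1*0 + 4) - 8)))) = 32296 + (37 + 14)/(2*((-8*((0 + 4) - 8)))) = 32296 + (½)*51/(-8*(4 - 8)) = 32296 + (½)*51/(-8*(-4)) = 32296 + (½)*51/32 = 32296 + (½)*(1/32)*51 = 32296 + 51/64 = 2066995/64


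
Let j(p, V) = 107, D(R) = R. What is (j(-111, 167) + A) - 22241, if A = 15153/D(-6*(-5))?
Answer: -216289/10 ≈ -21629.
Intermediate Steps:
A = 5051/10 (A = 15153/((-6*(-5))) = 15153/30 = 15153*(1/30) = 5051/10 ≈ 505.10)
(j(-111, 167) + A) - 22241 = (107 + 5051/10) - 22241 = 6121/10 - 22241 = -216289/10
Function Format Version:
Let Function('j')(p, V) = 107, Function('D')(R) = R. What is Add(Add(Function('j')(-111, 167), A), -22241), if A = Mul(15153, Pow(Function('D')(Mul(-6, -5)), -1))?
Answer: Rational(-216289, 10) ≈ -21629.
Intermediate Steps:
A = Rational(5051, 10) (A = Mul(15153, Pow(Mul(-6, -5), -1)) = Mul(15153, Pow(30, -1)) = Mul(15153, Rational(1, 30)) = Rational(5051, 10) ≈ 505.10)
Add(Add(Function('j')(-111, 167), A), -22241) = Add(Add(107, Rational(5051, 10)), -22241) = Add(Rational(6121, 10), -22241) = Rational(-216289, 10)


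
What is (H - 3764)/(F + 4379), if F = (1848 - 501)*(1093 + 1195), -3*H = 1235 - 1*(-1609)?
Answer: -4712/3086315 ≈ -0.0015267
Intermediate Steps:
H = -948 (H = -(1235 - 1*(-1609))/3 = -(1235 + 1609)/3 = -1/3*2844 = -948)
F = 3081936 (F = 1347*2288 = 3081936)
(H - 3764)/(F + 4379) = (-948 - 3764)/(3081936 + 4379) = -4712/3086315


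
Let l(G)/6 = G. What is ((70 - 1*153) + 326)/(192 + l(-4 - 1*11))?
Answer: 81/34 ≈ 2.3824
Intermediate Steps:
l(G) = 6*G
((70 - 1*153) + 326)/(192 + l(-4 - 1*11)) = ((70 - 1*153) + 326)/(192 + 6*(-4 - 1*11)) = ((70 - 153) + 326)/(192 + 6*(-4 - 11)) = (-83 + 326)/(192 + 6*(-15)) = 243/(192 - 90) = 243/102 = 243*(1/102) = 81/34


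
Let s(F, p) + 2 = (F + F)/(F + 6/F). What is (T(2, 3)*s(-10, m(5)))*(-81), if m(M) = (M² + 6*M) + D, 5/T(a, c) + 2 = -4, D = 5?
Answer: -405/53 ≈ -7.6415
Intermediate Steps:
T(a, c) = -⅚ (T(a, c) = 5/(-2 - 4) = 5/(-6) = 5*(-⅙) = -⅚)
m(M) = 5 + M² + 6*M (m(M) = (M² + 6*M) + 5 = 5 + M² + 6*M)
s(F, p) = -2 + 2*F/(F + 6/F) (s(F, p) = -2 + (F + F)/(F + 6/F) = -2 + (2*F)/(F + 6/F) = -2 + 2*F/(F + 6/F))
(T(2, 3)*s(-10, m(5)))*(-81) = -(-10)/(6 + (-10)²)*(-81) = -(-10)/(6 + 100)*(-81) = -(-10)/106*(-81) = -⅚*(-6/53)*(-81) = (5/53)*(-81) = -405/53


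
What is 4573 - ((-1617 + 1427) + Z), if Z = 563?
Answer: 4200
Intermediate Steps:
4573 - ((-1617 + 1427) + Z) = 4573 - ((-1617 + 1427) + 563) = 4573 - (-190 + 563) = 4573 - 1*373 = 4573 - 373 = 4200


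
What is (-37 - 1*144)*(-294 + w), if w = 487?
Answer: -34933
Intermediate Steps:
(-37 - 1*144)*(-294 + w) = (-37 - 1*144)*(-294 + 487) = (-37 - 144)*193 = -181*193 = -34933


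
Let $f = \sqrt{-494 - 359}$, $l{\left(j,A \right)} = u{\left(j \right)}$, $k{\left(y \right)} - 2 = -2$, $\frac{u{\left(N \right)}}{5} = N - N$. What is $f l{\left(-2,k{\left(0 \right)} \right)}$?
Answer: $0$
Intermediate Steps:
$u{\left(N \right)} = 0$ ($u{\left(N \right)} = 5 \left(N - N\right) = 5 \cdot 0 = 0$)
$k{\left(y \right)} = 0$ ($k{\left(y \right)} = 2 - 2 = 0$)
$l{\left(j,A \right)} = 0$
$f = i \sqrt{853}$ ($f = \sqrt{-853} = i \sqrt{853} \approx 29.206 i$)
$f l{\left(-2,k{\left(0 \right)} \right)} = i \sqrt{853} \cdot 0 = 0$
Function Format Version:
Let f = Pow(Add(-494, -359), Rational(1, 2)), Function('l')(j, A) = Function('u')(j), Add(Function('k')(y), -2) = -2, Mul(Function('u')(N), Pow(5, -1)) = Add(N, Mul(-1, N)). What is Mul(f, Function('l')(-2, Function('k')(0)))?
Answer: 0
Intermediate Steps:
Function('u')(N) = 0 (Function('u')(N) = Mul(5, Add(N, Mul(-1, N))) = Mul(5, 0) = 0)
Function('k')(y) = 0 (Function('k')(y) = Add(2, -2) = 0)
Function('l')(j, A) = 0
f = Mul(I, Pow(853, Rational(1, 2))) (f = Pow(-853, Rational(1, 2)) = Mul(I, Pow(853, Rational(1, 2))) ≈ Mul(29.206, I))
Mul(f, Function('l')(-2, Function('k')(0))) = Mul(Mul(I, Pow(853, Rational(1, 2))), 0) = 0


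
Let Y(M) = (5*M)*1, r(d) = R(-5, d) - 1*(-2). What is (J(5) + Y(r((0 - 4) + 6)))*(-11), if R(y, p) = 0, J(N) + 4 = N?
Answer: -121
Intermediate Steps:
J(N) = -4 + N
r(d) = 2 (r(d) = 0 - 1*(-2) = 0 + 2 = 2)
Y(M) = 5*M
(J(5) + Y(r((0 - 4) + 6)))*(-11) = ((-4 + 5) + 5*2)*(-11) = (1 + 10)*(-11) = 11*(-11) = -121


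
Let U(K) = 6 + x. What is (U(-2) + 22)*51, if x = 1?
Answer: 1479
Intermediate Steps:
U(K) = 7 (U(K) = 6 + 1 = 7)
(U(-2) + 22)*51 = (7 + 22)*51 = 29*51 = 1479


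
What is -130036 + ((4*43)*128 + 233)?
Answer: -107787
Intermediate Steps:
-130036 + ((4*43)*128 + 233) = -130036 + (172*128 + 233) = -130036 + (22016 + 233) = -130036 + 22249 = -107787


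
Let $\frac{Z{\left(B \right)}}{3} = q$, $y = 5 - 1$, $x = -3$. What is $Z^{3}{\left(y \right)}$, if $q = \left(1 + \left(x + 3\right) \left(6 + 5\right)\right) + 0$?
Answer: $27$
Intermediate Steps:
$y = 4$ ($y = 5 - 1 = 4$)
$q = 1$ ($q = \left(1 + \left(-3 + 3\right) \left(6 + 5\right)\right) + 0 = \left(1 + 0 \cdot 11\right) + 0 = \left(1 + 0\right) + 0 = 1 + 0 = 1$)
$Z{\left(B \right)} = 3$ ($Z{\left(B \right)} = 3 \cdot 1 = 3$)
$Z^{3}{\left(y \right)} = 3^{3} = 27$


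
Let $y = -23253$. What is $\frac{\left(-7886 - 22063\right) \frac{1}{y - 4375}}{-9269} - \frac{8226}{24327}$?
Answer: $- \frac{234141665995}{692194868196} \approx -0.33826$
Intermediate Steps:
$\frac{\left(-7886 - 22063\right) \frac{1}{y - 4375}}{-9269} - \frac{8226}{24327} = \frac{\left(-7886 - 22063\right) \frac{1}{-23253 - 4375}}{-9269} - \frac{8226}{24327} = - \frac{29949}{-27628} \left(- \frac{1}{9269}\right) - \frac{914}{2703} = \left(-29949\right) \left(- \frac{1}{27628}\right) \left(- \frac{1}{9269}\right) - \frac{914}{2703} = \frac{29949}{27628} \left(- \frac{1}{9269}\right) - \frac{914}{2703} = - \frac{29949}{256083932} - \frac{914}{2703} = - \frac{234141665995}{692194868196}$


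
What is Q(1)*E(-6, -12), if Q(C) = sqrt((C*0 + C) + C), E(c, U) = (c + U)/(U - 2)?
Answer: 9*sqrt(2)/7 ≈ 1.8183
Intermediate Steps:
E(c, U) = (U + c)/(-2 + U)
Q(C) = sqrt(2)*sqrt(C) (Q(C) = sqrt((0 + C) + C) = sqrt(C + C) = sqrt(2*C) = sqrt(2)*sqrt(C))
Q(1)*E(-6, -12) = (sqrt(2)*sqrt(1))*((-12 - 6)/(-2 - 12)) = (sqrt(2)*1)*(-18/(-14)) = sqrt(2)*(-1/14*(-18)) = sqrt(2)*(9/7) = 9*sqrt(2)/7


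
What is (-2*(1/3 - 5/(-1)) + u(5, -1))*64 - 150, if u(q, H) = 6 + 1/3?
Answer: -1282/3 ≈ -427.33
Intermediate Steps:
u(q, H) = 19/3 (u(q, H) = 6 + 1/3 = 19/3)
(-2*(1/3 - 5/(-1)) + u(5, -1))*64 - 150 = (-2*(1/3 - 5/(-1)) + 19/3)*64 - 150 = (-2*(1*(1/3) - 5*(-1)) + 19/3)*64 - 150 = (-2*(1/3 + 5) + 19/3)*64 - 150 = (-2*16/3 + 19/3)*64 - 150 = (-32/3 + 19/3)*64 - 150 = -13/3*64 - 150 = -832/3 - 150 = -1282/3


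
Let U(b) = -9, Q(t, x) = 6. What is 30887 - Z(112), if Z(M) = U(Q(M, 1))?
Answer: 30896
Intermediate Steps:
Z(M) = -9
30887 - Z(112) = 30887 - 1*(-9) = 30887 + 9 = 30896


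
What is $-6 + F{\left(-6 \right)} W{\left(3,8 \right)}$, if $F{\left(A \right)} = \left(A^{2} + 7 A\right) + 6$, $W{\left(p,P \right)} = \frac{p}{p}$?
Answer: $-6$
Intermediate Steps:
$W{\left(p,P \right)} = 1$
$F{\left(A \right)} = 6 + A^{2} + 7 A$
$-6 + F{\left(-6 \right)} W{\left(3,8 \right)} = -6 + \left(6 + \left(-6\right)^{2} + 7 \left(-6\right)\right) 1 = -6 + \left(6 + 36 - 42\right) 1 = -6 + 0 \cdot 1 = -6 + 0 = -6$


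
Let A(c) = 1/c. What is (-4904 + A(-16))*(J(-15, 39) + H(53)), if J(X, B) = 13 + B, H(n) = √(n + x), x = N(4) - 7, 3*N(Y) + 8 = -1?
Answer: -1020045/4 - 78465*√43/16 ≈ -2.8717e+5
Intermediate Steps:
N(Y) = -3 (N(Y) = -8/3 + (⅓)*(-1) = -8/3 - ⅓ = -3)
x = -10 (x = -3 - 7 = -10)
H(n) = √(-10 + n) (H(n) = √(n - 10) = √(-10 + n))
(-4904 + A(-16))*(J(-15, 39) + H(53)) = (-4904 + 1/(-16))*((13 + 39) + √(-10 + 53)) = (-4904 - 1/16)*(52 + √43) = -78465*(52 + √43)/16 = -1020045/4 - 78465*√43/16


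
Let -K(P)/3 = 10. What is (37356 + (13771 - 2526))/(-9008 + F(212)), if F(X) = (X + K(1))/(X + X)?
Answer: -10303412/1909605 ≈ -5.3956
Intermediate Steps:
K(P) = -30 (K(P) = -3*10 = -30)
F(X) = (-30 + X)/(2*X) (F(X) = (X - 30)/(X + X) = (-30 + X)/((2*X)) = (-30 + X)*(1/(2*X)) = (-30 + X)/(2*X))
(37356 + (13771 - 2526))/(-9008 + F(212)) = (37356 + (13771 - 2526))/(-9008 + (½)*(-30 + 212)/212) = (37356 + 11245)/(-9008 + (½)*(1/212)*182) = 48601/(-9008 + 91/212) = 48601/(-1909605/212) = 48601*(-212/1909605) = -10303412/1909605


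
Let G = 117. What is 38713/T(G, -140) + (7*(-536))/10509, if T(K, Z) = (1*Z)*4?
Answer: -408936037/5885040 ≈ -69.487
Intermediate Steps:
T(K, Z) = 4*Z (T(K, Z) = Z*4 = 4*Z)
38713/T(G, -140) + (7*(-536))/10509 = 38713/((4*(-140))) + (7*(-536))/10509 = 38713/(-560) - 3752*1/10509 = 38713*(-1/560) - 3752/10509 = -38713/560 - 3752/10509 = -408936037/5885040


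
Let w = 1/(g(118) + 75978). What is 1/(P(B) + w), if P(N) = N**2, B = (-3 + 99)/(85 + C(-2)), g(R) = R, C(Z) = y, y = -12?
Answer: 405515584/701306065 ≈ 0.57823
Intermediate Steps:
C(Z) = -12
B = 96/73 (B = (-3 + 99)/(85 - 12) = 96/73 ≈ 1.3151)
w = 1/76096 (w = 1/(118 + 75978) = 1/76096 ≈ 1.3141e-5)
1/(P(B) + w) = 1/((96/73)**2 + 1/76096) = 1/(9216/5329 + 1/76096) = 1/(701306065/405515584) = 405515584/701306065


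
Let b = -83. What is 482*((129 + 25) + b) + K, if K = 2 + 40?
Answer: 34264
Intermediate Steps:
K = 42
482*((129 + 25) + b) + K = 482*((129 + 25) - 83) + 42 = 482*(154 - 83) + 42 = 482*71 + 42 = 34222 + 42 = 34264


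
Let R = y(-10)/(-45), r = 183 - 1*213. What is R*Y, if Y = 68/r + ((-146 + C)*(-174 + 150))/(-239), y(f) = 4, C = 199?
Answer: -43816/161325 ≈ -0.27160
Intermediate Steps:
r = -30 (r = 183 - 213 = -30)
R = -4/45 (R = 4/(-45) = 4*(-1/45) = -4/45 ≈ -0.088889)
Y = 10954/3585 (Y = 68/(-30) + ((-146 + 199)*(-174 + 150))/(-239) = 68*(-1/30) + (53*(-24))*(-1/239) = -34/15 - 1272*(-1/239) = -34/15 + 1272/239 = 10954/3585 ≈ 3.0555)
R*Y = -4/45*10954/3585 = -43816/161325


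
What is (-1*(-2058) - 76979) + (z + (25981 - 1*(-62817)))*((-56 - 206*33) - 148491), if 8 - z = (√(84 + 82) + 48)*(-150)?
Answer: -14914126991 - 23301750*√166 ≈ -1.5214e+10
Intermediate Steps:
z = 7208 + 150*√166 (z = 8 - (√(84 + 82) + 48)*(-150) = 8 - (√166 + 48)*(-150) = 8 - (48 + √166)*(-150) = 8 - (-7200 - 150*√166) = 8 + (7200 + 150*√166) = 7208 + 150*√166 ≈ 9140.6)
(-1*(-2058) - 76979) + (z + (25981 - 1*(-62817)))*((-56 - 206*33) - 148491) = (-1*(-2058) - 76979) + ((7208 + 150*√166) + (25981 - 1*(-62817)))*((-56 - 206*33) - 148491) = (2058 - 76979) + ((7208 + 150*√166) + (25981 + 62817))*((-56 - 6798) - 148491) = -74921 + ((7208 + 150*√166) + 88798)*(-6854 - 148491) = -74921 + (96006 + 150*√166)*(-155345) = -74921 + (-14914052070 - 23301750*√166) = -14914126991 - 23301750*√166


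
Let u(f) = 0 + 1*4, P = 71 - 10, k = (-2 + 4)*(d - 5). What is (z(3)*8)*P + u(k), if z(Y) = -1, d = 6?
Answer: -484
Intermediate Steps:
k = 2 (k = (-2 + 4)*(6 - 5) = 2*1 = 2)
P = 61
u(f) = 4 (u(f) = 0 + 4 = 4)
(z(3)*8)*P + u(k) = -1*8*61 + 4 = -8*61 + 4 = -488 + 4 = -484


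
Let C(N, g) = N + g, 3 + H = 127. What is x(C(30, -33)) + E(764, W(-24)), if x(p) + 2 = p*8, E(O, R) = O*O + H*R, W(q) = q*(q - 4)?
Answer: 666998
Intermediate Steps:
H = 124 (H = -3 + 127 = 124)
W(q) = q*(-4 + q)
E(O, R) = O² + 124*R (E(O, R) = O*O + 124*R = O² + 124*R)
x(p) = -2 + 8*p (x(p) = -2 + p*8 = -2 + 8*p)
x(C(30, -33)) + E(764, W(-24)) = (-2 + 8*(30 - 33)) + (764² + 124*(-24*(-4 - 24))) = (-2 + 8*(-3)) + (583696 + 124*(-24*(-28))) = (-2 - 24) + (583696 + 124*672) = -26 + (583696 + 83328) = -26 + 667024 = 666998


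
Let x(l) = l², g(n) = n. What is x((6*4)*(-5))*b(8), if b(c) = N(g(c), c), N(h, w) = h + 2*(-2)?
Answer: 57600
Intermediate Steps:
N(h, w) = -4 + h (N(h, w) = h - 4 = -4 + h)
b(c) = -4 + c
x((6*4)*(-5))*b(8) = ((6*4)*(-5))²*(-4 + 8) = (24*(-5))²*4 = (-120)²*4 = 14400*4 = 57600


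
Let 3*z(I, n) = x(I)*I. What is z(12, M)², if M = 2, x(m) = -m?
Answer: 2304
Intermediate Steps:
z(I, n) = -I²/3 (z(I, n) = ((-I)*I)/3 = (-I²)/3 = -I²/3)
z(12, M)² = (-⅓*12²)² = (-⅓*144)² = (-48)² = 2304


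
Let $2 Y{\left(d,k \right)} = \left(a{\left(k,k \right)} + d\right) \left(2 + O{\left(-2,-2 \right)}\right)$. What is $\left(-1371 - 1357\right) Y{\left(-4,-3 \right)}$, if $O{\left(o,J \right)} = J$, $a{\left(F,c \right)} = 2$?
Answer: $0$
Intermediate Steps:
$Y{\left(d,k \right)} = 0$ ($Y{\left(d,k \right)} = \frac{\left(2 + d\right) \left(2 - 2\right)}{2} = \frac{\left(2 + d\right) 0}{2} = \frac{1}{2} \cdot 0 = 0$)
$\left(-1371 - 1357\right) Y{\left(-4,-3 \right)} = \left(-1371 - 1357\right) 0 = \left(-2728\right) 0 = 0$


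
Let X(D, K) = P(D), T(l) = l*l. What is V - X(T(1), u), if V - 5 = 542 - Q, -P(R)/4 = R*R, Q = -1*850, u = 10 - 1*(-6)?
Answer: 1401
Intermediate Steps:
u = 16 (u = 10 + 6 = 16)
Q = -850
P(R) = -4*R² (P(R) = -4*R*R = -4*R²)
T(l) = l²
X(D, K) = -4*D²
V = 1397 (V = 5 + (542 - 1*(-850)) = 5 + (542 + 850) = 5 + 1392 = 1397)
V - X(T(1), u) = 1397 - (-4)*(1²)² = 1397 - (-4)*1² = 1397 - (-4) = 1397 - 1*(-4) = 1397 + 4 = 1401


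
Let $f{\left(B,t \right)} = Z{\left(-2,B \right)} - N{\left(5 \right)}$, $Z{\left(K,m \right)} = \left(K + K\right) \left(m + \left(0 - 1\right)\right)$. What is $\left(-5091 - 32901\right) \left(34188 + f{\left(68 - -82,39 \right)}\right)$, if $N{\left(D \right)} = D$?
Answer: $-1276037304$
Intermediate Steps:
$Z{\left(K,m \right)} = 2 K \left(-1 + m\right)$ ($Z{\left(K,m \right)} = 2 K \left(m + \left(0 - 1\right)\right) = 2 K \left(m - 1\right) = 2 K \left(-1 + m\right)$)
$f{\left(B,t \right)} = -1 - 4 B$ ($f{\left(B,t \right)} = 2 \left(-2\right) \left(-1 + B\right) - 5 = \left(4 - 4 B\right) - 5 = -1 - 4 B$)
$\left(-5091 - 32901\right) \left(34188 + f{\left(68 - -82,39 \right)}\right) = \left(-5091 - 32901\right) \left(34188 - \left(1 + 4 \left(68 - -82\right)\right)\right) = - 37992 \left(34188 - \left(1 + 4 \left(68 + 82\right)\right)\right) = - 37992 \left(34188 - 601\right) = \left(-37992\right) 33587 = -1276037304$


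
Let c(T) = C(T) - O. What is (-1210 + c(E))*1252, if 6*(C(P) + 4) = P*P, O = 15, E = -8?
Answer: -4576060/3 ≈ -1.5254e+6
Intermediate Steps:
C(P) = -4 + P²/6 (C(P) = -4 + (P*P)/6 = -4 + P²/6)
c(T) = -19 + T²/6 (c(T) = (-4 + T²/6) - 1*15 = (-4 + T²/6) - 15 = -19 + T²/6)
(-1210 + c(E))*1252 = (-1210 + (-19 + (⅙)*(-8)²))*1252 = (-1210 + (-19 + (⅙)*64))*1252 = (-1210 + (-19 + 32/3))*1252 = (-1210 - 25/3)*1252 = -3655/3*1252 = -4576060/3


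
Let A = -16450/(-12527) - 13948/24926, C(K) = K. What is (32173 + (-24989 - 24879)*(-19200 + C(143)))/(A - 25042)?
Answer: -13488640332622059/355412689090 ≈ -37952.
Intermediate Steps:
A = 10695732/14193091 (A = -16450*(-1/12527) - 13948*1/24926 = 16450/12527 - 634/1133 = 10695732/14193091 ≈ 0.75359)
(32173 + (-24989 - 24879)*(-19200 + C(143)))/(A - 25042) = (32173 + (-24989 - 24879)*(-19200 + 143))/(10695732/14193091 - 25042) = (32173 - 49868*(-19057))/(-355412689090/14193091) = (32173 + 950334476)*(-14193091/355412689090) = 950366649*(-14193091/355412689090) = -13488640332622059/355412689090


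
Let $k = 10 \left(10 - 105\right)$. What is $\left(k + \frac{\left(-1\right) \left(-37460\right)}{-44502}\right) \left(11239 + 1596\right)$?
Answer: $- \frac{271552405300}{22251} \approx -1.2204 \cdot 10^{7}$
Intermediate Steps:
$k = -950$ ($k = 10 \left(-95\right) = -950$)
$\left(k + \frac{\left(-1\right) \left(-37460\right)}{-44502}\right) \left(11239 + 1596\right) = \left(-950 + \frac{\left(-1\right) \left(-37460\right)}{-44502}\right) \left(11239 + 1596\right) = \left(-950 + 37460 \left(- \frac{1}{44502}\right)\right) 12835 = \left(-950 - \frac{18730}{22251}\right) 12835 = \left(- \frac{21157180}{22251}\right) 12835 = - \frac{271552405300}{22251}$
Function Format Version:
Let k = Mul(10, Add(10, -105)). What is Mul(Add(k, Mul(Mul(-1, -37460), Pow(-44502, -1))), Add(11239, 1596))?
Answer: Rational(-271552405300, 22251) ≈ -1.2204e+7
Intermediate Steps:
k = -950 (k = Mul(10, -95) = -950)
Mul(Add(k, Mul(Mul(-1, -37460), Pow(-44502, -1))), Add(11239, 1596)) = Mul(Add(-950, Mul(Mul(-1, -37460), Pow(-44502, -1))), Add(11239, 1596)) = Mul(Add(-950, Mul(37460, Rational(-1, 44502))), 12835) = Mul(Add(-950, Rational(-18730, 22251)), 12835) = Mul(Rational(-21157180, 22251), 12835) = Rational(-271552405300, 22251)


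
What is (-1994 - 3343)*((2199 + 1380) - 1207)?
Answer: -12659364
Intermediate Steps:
(-1994 - 3343)*((2199 + 1380) - 1207) = -5337*(3579 - 1207) = -5337*2372 = -12659364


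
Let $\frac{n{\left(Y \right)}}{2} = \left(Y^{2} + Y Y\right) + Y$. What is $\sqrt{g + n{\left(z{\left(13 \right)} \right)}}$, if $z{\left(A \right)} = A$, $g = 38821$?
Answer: $\sqrt{39523} \approx 198.8$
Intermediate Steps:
$n{\left(Y \right)} = 2 Y + 4 Y^{2}$ ($n{\left(Y \right)} = 2 \left(\left(Y^{2} + Y Y\right) + Y\right) = 2 \left(\left(Y^{2} + Y^{2}\right) + Y\right) = 2 \left(2 Y^{2} + Y\right) = 2 \left(Y + 2 Y^{2}\right) = 2 Y + 4 Y^{2}$)
$\sqrt{g + n{\left(z{\left(13 \right)} \right)}} = \sqrt{38821 + 2 \cdot 13 \left(1 + 2 \cdot 13\right)} = \sqrt{38821 + 2 \cdot 13 \left(1 + 26\right)} = \sqrt{38821 + 2 \cdot 13 \cdot 27} = \sqrt{38821 + 702} = \sqrt{39523}$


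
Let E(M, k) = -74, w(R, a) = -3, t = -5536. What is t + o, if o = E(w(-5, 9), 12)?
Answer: -5610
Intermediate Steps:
o = -74
t + o = -5536 - 74 = -5610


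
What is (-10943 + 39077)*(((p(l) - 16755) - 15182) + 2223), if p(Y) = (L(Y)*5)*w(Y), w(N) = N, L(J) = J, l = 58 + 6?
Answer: -259789356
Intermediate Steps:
l = 64
p(Y) = 5*Y² (p(Y) = (Y*5)*Y = (5*Y)*Y = 5*Y²)
(-10943 + 39077)*(((p(l) - 16755) - 15182) + 2223) = (-10943 + 39077)*(((5*64² - 16755) - 15182) + 2223) = 28134*(((5*4096 - 16755) - 15182) + 2223) = 28134*(((20480 - 16755) - 15182) + 2223) = 28134*((3725 - 15182) + 2223) = 28134*(-11457 + 2223) = 28134*(-9234) = -259789356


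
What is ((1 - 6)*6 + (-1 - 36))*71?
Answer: -4757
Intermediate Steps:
((1 - 6)*6 + (-1 - 36))*71 = (-5*6 - 37)*71 = (-30 - 37)*71 = -67*71 = -4757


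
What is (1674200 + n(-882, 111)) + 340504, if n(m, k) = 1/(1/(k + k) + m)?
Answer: 394485087090/195803 ≈ 2.0147e+6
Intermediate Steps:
n(m, k) = 1/(m + 1/(2*k)) (n(m, k) = 1/(1/(2*k) + m) = 1/(m + 1/(2*k)))
(1674200 + n(-882, 111)) + 340504 = (1674200 + 2*111/(1 + 2*111*(-882))) + 340504 = (1674200 + 2*111/(1 - 195804)) + 340504 = (1674200 + 2*111/(-195803)) + 340504 = (1674200 + 2*111*(-1/195803)) + 340504 = (1674200 - 222/195803) + 340504 = 327813382378/195803 + 340504 = 394485087090/195803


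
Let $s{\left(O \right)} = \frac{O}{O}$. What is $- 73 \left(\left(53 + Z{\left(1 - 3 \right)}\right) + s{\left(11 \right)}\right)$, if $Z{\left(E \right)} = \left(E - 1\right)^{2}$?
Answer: $-4599$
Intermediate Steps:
$Z{\left(E \right)} = \left(-1 + E\right)^{2}$
$s{\left(O \right)} = 1$
$- 73 \left(\left(53 + Z{\left(1 - 3 \right)}\right) + s{\left(11 \right)}\right) = - 73 \left(\left(53 + \left(-1 + \left(1 - 3\right)\right)^{2}\right) + 1\right) = - 73 \left(\left(53 + \left(-1 - 2\right)^{2}\right) + 1\right) = - 73 \left(\left(53 + \left(-3\right)^{2}\right) + 1\right) = - 73 \left(\left(53 + 9\right) + 1\right) = - 73 \left(62 + 1\right) = \left(-73\right) 63 = -4599$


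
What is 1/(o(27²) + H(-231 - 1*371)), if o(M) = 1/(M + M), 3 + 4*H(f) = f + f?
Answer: -2916/879901 ≈ -0.0033140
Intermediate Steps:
H(f) = -¾ + f/2 (H(f) = -¾ + (f + f)/4 = -¾ + (2*f)/4 = -¾ + f/2)
o(M) = 1/(2*M)
1/(o(27²) + H(-231 - 1*371)) = 1/(1/(2*(27²)) + (-¾ + (-231 - 1*371)/2)) = 1/((½)/729 + (-¾ + (-231 - 371)/2)) = 1/((½)*(1/729) + (-¾ + (½)*(-602))) = 1/(1/1458 + (-¾ - 301)) = 1/(1/1458 - 1207/4) = 1/(-879901/2916) = -2916/879901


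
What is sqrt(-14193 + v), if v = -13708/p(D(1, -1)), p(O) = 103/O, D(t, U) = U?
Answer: I*sqrt(149161613)/103 ≈ 118.57*I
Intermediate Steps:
v = 13708/103 (v = -13708/(103/(-1)) = -13708/(103*(-1)) = -13708/(-103) = -13708*(-1/103) = 13708/103 ≈ 133.09)
sqrt(-14193 + v) = sqrt(-14193 + 13708/103) = sqrt(-1448171/103) = I*sqrt(149161613)/103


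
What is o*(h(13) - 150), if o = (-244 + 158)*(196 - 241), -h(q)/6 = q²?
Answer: -4504680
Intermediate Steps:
h(q) = -6*q²
o = 3870 (o = -86*(-45) = 3870)
o*(h(13) - 150) = 3870*(-6*13² - 150) = 3870*(-6*169 - 150) = 3870*(-1014 - 150) = 3870*(-1164) = -4504680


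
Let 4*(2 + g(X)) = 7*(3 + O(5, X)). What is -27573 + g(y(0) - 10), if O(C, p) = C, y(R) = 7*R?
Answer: -27561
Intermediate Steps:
g(X) = 12 (g(X) = -2 + (7*(3 + 5))/4 = -2 + (7*8)/4 = -2 + (¼)*56 = -2 + 14 = 12)
-27573 + g(y(0) - 10) = -27573 + 12 = -27561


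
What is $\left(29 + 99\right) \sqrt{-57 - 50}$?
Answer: $128 i \sqrt{107} \approx 1324.0 i$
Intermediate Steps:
$\left(29 + 99\right) \sqrt{-57 - 50} = 128 \sqrt{-107} = 128 i \sqrt{107}$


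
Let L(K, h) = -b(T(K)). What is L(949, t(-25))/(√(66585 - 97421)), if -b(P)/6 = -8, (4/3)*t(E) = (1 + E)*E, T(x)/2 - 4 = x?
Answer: 24*I*√7709/7709 ≈ 0.27335*I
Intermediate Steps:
T(x) = 8 + 2*x
t(E) = 3*E*(1 + E)/4 (t(E) = 3*((1 + E)*E)/4 = 3*(E*(1 + E))/4 = 3*E*(1 + E)/4)
b(P) = 48 (b(P) = -6*(-8) = 48)
L(K, h) = -48 (L(K, h) = -1*48 = -48)
L(949, t(-25))/(√(66585 - 97421)) = -48/√(66585 - 97421) = -48*(-I*√7709/15418) = -(-24)*I*√7709/7709 = 24*I*√7709/7709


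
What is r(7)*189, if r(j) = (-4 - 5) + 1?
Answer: -1512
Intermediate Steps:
r(j) = -8 (r(j) = -9 + 1 = -8)
r(7)*189 = -8*189 = -1512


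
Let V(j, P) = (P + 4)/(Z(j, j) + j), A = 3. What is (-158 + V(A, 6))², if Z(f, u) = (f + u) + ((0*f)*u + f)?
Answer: 889249/36 ≈ 24701.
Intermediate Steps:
Z(f, u) = u + 2*f (Z(f, u) = (f + u) + (0*u + f) = (f + u) + (0 + f) = (f + u) + f = u + 2*f)
V(j, P) = (4 + P)/(4*j) (V(j, P) = (P + 4)/((j + 2*j) + j) = (4 + P)/(3*j + j) = (4 + P)/((4*j)) = (4 + P)*(1/(4*j)) = (4 + P)/(4*j))
(-158 + V(A, 6))² = (-158 + (¼)*(4 + 6)/3)² = (-158 + (¼)*(⅓)*10)² = (-158 + ⅚)² = (-943/6)² = 889249/36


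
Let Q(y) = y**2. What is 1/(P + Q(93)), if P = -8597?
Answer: 1/52 ≈ 0.019231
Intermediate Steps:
1/(P + Q(93)) = 1/(-8597 + 93**2) = 1/(-8597 + 8649) = 1/52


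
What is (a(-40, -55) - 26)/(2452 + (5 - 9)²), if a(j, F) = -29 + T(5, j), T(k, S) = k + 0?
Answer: -25/1234 ≈ -0.020259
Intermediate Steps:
T(k, S) = k
a(j, F) = -24 (a(j, F) = -29 + 5 = -24)
(a(-40, -55) - 26)/(2452 + (5 - 9)²) = (-24 - 26)/(2452 + (5 - 9)²) = -50/(2452 + (-4)²) = -50/(2452 + 16) = -50/2468 = -50*1/2468 = -25/1234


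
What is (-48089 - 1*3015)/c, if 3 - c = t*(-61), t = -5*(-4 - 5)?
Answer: -12776/687 ≈ -18.597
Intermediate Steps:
t = 45 (t = -5*(-9) = 45)
c = 2748 (c = 3 - 45*(-61) = 3 - 1*(-2745) = 3 + 2745 = 2748)
(-48089 - 1*3015)/c = (-48089 - 1*3015)/2748 = (-48089 - 3015)*(1/2748) = -51104*1/2748 = -12776/687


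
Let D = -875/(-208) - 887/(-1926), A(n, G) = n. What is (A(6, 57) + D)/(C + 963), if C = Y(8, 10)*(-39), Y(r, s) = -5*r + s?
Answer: 2136697/427248432 ≈ 0.0050011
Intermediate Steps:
Y(r, s) = s - 5*r
C = 1170 (C = (10 - 5*8)*(-39) = (10 - 40)*(-39) = -30*(-39) = 1170)
D = 934873/200304 (D = -875*(-1/208) - 887*(-1/1926) = 875/208 + 887/1926 = 934873/200304 ≈ 4.6673)
(A(6, 57) + D)/(C + 963) = (6 + 934873/200304)/(1170 + 963) = (2136697/200304)/2133 = (2136697/200304)*(1/2133) = 2136697/427248432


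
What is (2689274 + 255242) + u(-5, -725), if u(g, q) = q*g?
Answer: 2948141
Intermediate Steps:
u(g, q) = g*q
(2689274 + 255242) + u(-5, -725) = (2689274 + 255242) - 5*(-725) = 2944516 + 3625 = 2948141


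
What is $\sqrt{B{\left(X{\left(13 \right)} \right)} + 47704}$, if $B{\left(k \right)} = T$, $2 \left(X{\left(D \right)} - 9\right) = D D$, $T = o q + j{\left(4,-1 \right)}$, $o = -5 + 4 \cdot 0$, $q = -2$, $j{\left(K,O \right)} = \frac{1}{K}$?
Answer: $\frac{\sqrt{190857}}{2} \approx 218.44$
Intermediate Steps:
$o = -5$ ($o = -5 + 0 = -5$)
$T = \frac{41}{4}$ ($T = \left(-5\right) \left(-2\right) + \frac{1}{4} = 10 + \frac{1}{4} = \frac{41}{4} \approx 10.25$)
$X{\left(D \right)} = 9 + \frac{D^{2}}{2}$ ($X{\left(D \right)} = 9 + \frac{D D}{2} = 9 + \frac{D^{2}}{2}$)
$B{\left(k \right)} = \frac{41}{4}$
$\sqrt{B{\left(X{\left(13 \right)} \right)} + 47704} = \sqrt{\frac{41}{4} + 47704} = \sqrt{\frac{190857}{4}} = \frac{\sqrt{190857}}{2}$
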